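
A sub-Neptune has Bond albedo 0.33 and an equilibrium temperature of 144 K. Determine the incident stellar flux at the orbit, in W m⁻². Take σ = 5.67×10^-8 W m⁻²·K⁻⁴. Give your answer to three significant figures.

146 W m⁻²

Invert the energy balance for S: S = 4σT⁴/(1−α).
The emitted flux is σT⁴ = 24.38 W m⁻².
So S = 4×24.38/(1−0.33) = 145.6 W m⁻².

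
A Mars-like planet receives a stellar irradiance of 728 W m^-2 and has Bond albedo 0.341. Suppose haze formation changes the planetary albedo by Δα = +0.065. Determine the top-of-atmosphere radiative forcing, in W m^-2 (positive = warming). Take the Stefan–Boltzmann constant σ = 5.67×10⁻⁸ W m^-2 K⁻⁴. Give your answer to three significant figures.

-11.8 W m^-2

TOA radiative forcing: ΔF = −S·Δα/4 = −728.0·(+0.065)/4 = -11.83 W m^-2.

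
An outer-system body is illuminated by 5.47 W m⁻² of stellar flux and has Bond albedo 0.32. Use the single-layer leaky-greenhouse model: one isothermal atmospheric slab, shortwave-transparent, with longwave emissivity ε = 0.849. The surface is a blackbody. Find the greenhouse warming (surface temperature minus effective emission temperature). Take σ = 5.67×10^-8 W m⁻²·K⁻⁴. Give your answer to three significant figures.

9.43 K

Effective emission temperature (TOA balance): σT_e⁴ = S(1−α)/4 = 0.9299 W m⁻² → T_e = 63.64 K.
Surface balance with a leaky layer gives σT_s⁴ = σT_e⁴·2/(2−ε), so T_s = T_e·[2/(2−0.849)]^(1/4) = 73.06 K.
The atmosphere warms the surface by 9.426 K.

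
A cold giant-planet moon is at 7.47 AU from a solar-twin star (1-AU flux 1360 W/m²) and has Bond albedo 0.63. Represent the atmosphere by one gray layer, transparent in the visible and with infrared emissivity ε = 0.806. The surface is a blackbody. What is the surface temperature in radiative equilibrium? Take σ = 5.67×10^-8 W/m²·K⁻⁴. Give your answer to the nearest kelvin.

90 K

Flux at the orbit: S = 1360/(7.47)² = 24.37 W/m².
The planet radiates to space at T_e = [S(1−α)/(4σ)]^(1/4) = 79.41 K.
Surface balance with a leaky layer gives σT_s⁴ = σT_e⁴·2/(2−ε), so T_s = T_e·[2/(2−0.806)]^(1/4) = 90.34 K.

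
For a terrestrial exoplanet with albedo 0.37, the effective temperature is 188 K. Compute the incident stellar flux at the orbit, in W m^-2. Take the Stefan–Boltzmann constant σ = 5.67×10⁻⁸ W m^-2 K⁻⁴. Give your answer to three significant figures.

450 W m^-2

From S(1−α)/4 = σT⁴: S = 4σT⁴/(1−α).
The emitted flux is σT⁴ = 70.83 W m^-2.
S = 4·70.83/0.63 = 449.7 W m^-2.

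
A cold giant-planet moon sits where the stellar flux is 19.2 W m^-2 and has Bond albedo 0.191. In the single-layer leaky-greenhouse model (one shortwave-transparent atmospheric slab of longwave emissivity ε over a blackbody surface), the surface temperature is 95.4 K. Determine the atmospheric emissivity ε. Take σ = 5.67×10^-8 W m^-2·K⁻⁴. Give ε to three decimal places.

First, T_e = [19.20·(1−0.191)/(4σ)]^(1/4) = 90.97 K.
Since (2−ε)/2 = (T_e/T_s)⁴ = 0.8268, ε = 0.3464.

0.346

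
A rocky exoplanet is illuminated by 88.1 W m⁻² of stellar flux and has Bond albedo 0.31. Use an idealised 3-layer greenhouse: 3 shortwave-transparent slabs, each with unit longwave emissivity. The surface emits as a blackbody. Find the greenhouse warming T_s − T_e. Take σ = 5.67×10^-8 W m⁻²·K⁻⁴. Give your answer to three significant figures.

OLR = S(1−α)/4 = 15.20 W m⁻²; the top layer radiates at T_e = 128.0 K.
T_s = (N+1)^(1/4)·T_e = 181.0 K.
So the greenhouse effect raises the surface by 181.0 − 128.0 = 53.00 K.

53.0 kelvin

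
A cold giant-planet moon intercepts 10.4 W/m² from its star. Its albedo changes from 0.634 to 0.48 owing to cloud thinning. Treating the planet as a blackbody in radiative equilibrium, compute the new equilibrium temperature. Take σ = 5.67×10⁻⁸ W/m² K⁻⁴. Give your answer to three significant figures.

New equilibrium: T₂ = [(1−0.48)·10.40/(4σ)]^(1/4) = 69.88 K.

69.9 kelvin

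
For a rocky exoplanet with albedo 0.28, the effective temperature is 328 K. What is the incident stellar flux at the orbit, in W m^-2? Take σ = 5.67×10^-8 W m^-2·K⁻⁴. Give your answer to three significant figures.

Invert the energy balance for S: S = 4σT⁴/(1−α).
The emitted flux is σT⁴ = 656.3 W m^-2.
S = 4·656.3/0.72 = 3646 W m^-2.

3650 W m^-2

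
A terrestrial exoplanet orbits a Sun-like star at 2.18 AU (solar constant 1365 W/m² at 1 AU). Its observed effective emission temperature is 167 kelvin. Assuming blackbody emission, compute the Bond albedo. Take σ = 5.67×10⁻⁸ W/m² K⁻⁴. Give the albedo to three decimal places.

0.386

Irradiance scales as 1/d², so S = 1365 W/m² × (1/2.18)² = 287.2 W/m².
From σT⁴ = S(1−α)/4 we invert for α: 1−α = 4σT⁴/S.
4σT⁴ = 4·5.67×10⁻⁸·(167)⁴ = 176.4 W/m².
1−α = 176.4/287.2 = 0.6142, so α = 0.3858.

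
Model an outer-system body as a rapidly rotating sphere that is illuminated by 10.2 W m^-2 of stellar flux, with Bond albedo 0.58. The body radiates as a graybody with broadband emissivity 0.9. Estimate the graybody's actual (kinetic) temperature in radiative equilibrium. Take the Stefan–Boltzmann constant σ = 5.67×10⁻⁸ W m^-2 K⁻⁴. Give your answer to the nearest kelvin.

The planet absorbs (1−α)S over its disc πR² and re-emits over 4πR², so the mean absorbed flux is (1−0.58)·10.20/4 = 1.071 W m^-2.
Radiative balance εσT⁴ = 1.071 gives T = [1.071/(0.9·σ)]^(1/4) = 67.68 K.

68 kelvin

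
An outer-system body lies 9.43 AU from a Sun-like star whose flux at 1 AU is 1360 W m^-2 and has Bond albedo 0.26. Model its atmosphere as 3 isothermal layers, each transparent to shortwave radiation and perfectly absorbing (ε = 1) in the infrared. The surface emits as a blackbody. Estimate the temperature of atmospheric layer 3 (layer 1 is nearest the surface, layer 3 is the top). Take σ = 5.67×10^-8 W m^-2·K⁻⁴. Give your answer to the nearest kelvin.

84 kelvin

Irradiance scales as 1/d², so S = 1360 W m^-2 × (1/9.43)² = 15.29 W m^-2.
The effective emission temperature is T_e = [S(1−α)/(4σ)]^¼ = 84.05 K.
Each opaque layer satisfies 2T_j⁴ = T_{j−1}⁴ + T_{j+1}⁴, giving T_k⁴ = (N+1−k)T_e⁴.
T_3 = (1)^(1/4)·84.05 = 84.05 K.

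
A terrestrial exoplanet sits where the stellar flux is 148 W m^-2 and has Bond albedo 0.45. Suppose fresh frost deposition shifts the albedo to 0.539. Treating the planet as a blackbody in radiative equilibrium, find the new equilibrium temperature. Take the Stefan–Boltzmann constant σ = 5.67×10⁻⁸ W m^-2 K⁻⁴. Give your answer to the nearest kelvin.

132 K

New equilibrium: T₂ = [(1−0.539)·148.0/(4σ)]^(1/4) = 131.7 K.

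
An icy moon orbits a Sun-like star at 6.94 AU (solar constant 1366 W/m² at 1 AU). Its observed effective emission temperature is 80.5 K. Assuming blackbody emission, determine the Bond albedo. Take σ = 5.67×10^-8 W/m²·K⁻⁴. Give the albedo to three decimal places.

Flux at the orbit: S = 1366/(6.94)² = 28.36 W/m².
From σT⁴ = S(1−α)/4 we invert for α: 1−α = 4σT⁴/S.
4σT⁴ = 4·5.67×10⁻⁸·(80.5)⁴ = 9.524 W/m².
Hence α = 1 − 9.524/28.36 = 0.6642.

0.664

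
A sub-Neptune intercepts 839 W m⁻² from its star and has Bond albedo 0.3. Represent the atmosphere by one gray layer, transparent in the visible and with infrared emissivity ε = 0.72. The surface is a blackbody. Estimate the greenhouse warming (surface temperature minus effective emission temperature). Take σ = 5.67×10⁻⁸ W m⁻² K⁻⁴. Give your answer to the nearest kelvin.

27 K

The planet radiates to space at T_e = [S(1−α)/(4σ)]^(1/4) = 225.6 K.
Surface balance with a leaky layer gives σT_s⁴ = σT_e⁴·2/(2−ε), so T_s = T_e·[2/(2−0.72)]^(1/4) = 252.2 K.
The atmosphere warms the surface by 26.63 K.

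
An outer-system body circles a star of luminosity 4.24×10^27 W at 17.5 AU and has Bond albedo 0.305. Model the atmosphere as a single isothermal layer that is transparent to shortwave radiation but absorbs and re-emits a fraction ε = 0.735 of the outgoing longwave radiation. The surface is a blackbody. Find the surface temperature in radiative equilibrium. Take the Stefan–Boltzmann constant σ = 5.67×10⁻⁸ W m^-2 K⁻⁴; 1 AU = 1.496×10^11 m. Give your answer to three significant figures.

124 K

Orbital distance: d = 17.5 AU = 2.618×10^12 m.
Flux at the orbit: S = L/(4πd²) = 4.24×10^27/(4π·(2.62×10^12)²) = 49.23 W m^-2.
The planet radiates to space at T_e = [S(1−α)/(4σ)]^(1/4) = 110.8 K.
Surface balance with a leaky layer gives σT_s⁴ = σT_e⁴·2/(2−ε), so T_s = T_e·[2/(2−0.735)]^(1/4) = 124.3 K.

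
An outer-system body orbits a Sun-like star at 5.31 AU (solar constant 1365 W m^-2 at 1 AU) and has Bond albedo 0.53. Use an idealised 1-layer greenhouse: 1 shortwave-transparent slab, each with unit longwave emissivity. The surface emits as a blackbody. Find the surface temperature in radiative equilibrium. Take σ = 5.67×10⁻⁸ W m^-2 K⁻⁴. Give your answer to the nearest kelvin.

119 K

By the inverse-square law, S = 1365/5.31² = 48.41 W m^-2.
The effective emission temperature is T_e = [S(1−α)/(4σ)]^¼ = 100.1 K.
With N = 1 opaque layers, T_s = (N+1)^(1/4)·T_e = 2^(1/4)·100.1 = 119.0 K.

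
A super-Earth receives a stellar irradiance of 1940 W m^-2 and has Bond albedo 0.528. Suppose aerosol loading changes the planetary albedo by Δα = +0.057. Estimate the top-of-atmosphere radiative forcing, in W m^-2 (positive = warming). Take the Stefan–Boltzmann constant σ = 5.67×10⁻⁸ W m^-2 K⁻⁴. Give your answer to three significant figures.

-27.6 W m^-2

TOA radiative forcing: ΔF = −S·Δα/4 = −1940·(+0.057)/4 = -27.64 W m^-2.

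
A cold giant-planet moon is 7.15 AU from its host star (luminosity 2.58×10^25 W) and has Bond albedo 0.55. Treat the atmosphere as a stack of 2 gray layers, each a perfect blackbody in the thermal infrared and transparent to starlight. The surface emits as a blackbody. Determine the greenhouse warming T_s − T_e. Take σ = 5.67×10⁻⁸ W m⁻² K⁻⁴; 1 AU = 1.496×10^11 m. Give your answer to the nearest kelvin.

d = 7.15 × 1.496×10^11 m = 1.070×10^12 m.
Flux at the orbit: S = L/(4πd²) = 2.58×10^25/(4π·(1.07×10^12)²) = 1.794 W m⁻².
The effective emission temperature is T_e = [S(1−α)/(4σ)]^¼ = 43.44 K.
Surface: T_s = (3)^¼·T_e = 57.17 K.
Warming: T_s − T_e = 13.73 K.

14 kelvin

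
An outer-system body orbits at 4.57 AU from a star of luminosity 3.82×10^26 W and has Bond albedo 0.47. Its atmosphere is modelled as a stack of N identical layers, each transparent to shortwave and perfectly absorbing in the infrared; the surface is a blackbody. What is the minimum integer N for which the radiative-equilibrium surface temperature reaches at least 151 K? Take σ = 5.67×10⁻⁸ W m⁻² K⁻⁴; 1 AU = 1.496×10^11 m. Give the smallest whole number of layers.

Orbital distance: d = 4.57 AU = 6.837×10^11 m.
S = L/(4πd²) = 65.04 W m⁻².
Top-of-atmosphere balance: σT_e⁴ = S(1−α)/4 = 8.617 W m⁻² → T_e = 111.0 K.
Need (N+1)T_e⁴ ≥ T_s⁴, i.e. N+1 ≥ (151/111.0)⁴ = 3.421.
The minimum whole number is N = 3.

3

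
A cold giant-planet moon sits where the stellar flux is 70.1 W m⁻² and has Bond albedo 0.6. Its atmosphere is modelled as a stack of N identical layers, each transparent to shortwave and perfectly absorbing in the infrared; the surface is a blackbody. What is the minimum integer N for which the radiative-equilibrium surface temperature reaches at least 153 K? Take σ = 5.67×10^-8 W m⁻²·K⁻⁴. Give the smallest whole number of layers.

The effective emission temperature is T_e = [S(1−α)/(4σ)]^¼ = 105.4 K.
Since T_s⁴ = (N+1)T_e⁴, we need N ≥ (T_s/T_e)⁴ − 1 = 3.432.
Rounding up, N = 4.

4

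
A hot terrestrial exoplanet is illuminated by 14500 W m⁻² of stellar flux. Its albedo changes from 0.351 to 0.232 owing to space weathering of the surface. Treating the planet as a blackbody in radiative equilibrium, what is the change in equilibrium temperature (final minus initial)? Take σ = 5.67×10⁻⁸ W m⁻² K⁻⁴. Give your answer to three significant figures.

Initial: T₁ = [S(1−0.351)/(4σ)]^(1/4) = 451.3 K.
Final:   T₂ = [S(1−0.232)/(4σ)]^(1/4) = 470.7 K.
Change: 470.7 − 451.3 = 19.40 K.

19.4 K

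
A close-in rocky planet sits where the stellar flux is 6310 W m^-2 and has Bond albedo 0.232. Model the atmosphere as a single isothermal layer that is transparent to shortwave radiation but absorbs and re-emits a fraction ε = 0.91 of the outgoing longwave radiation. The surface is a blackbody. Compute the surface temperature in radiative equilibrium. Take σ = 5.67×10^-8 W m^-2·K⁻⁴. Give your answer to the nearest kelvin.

The planet radiates to space at T_e = [S(1−α)/(4σ)]^(1/4) = 382.3 K.
For a single slab of emissivity ε, T_s⁴ = 2T_e⁴/(2−ε); thus T_s = 382.3·(1.835)^(1/4) = 445.0 K.

445 K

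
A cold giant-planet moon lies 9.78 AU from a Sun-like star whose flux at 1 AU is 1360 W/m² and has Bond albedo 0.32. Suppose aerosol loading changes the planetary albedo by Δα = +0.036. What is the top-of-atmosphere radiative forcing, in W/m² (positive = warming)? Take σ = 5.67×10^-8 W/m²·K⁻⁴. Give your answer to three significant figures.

-0.128 W/m²

Flux at the orbit: S = 1360/(9.78)² = 14.22 W/m².
TOA radiative forcing: ΔF = −S·Δα/4 = −14.22·(+0.036)/4 = -0.1280 W/m².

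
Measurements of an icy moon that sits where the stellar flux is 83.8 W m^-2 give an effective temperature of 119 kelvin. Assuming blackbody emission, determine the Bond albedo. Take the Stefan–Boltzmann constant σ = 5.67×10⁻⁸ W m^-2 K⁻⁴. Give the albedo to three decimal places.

From σT⁴ = S(1−α)/4 we invert for α: 1−α = 4σT⁴/S.
4σT⁴ = 4·5.67×10⁻⁸·(119)⁴ = 45.48 W m^-2.
1−α = 45.48/83.80 = 0.5427, so α = 0.4573.

0.457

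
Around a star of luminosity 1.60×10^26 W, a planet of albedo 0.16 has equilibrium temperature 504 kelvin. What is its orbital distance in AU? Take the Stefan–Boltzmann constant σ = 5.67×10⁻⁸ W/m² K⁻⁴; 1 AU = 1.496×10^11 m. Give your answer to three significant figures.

0.181 AU

Required flux: S = 4σT⁴/(1−α) = 17420 W/m².
Then d = [L/(4πS)]^(1/2) = 2.703×10^10 m, i.e. 0.1807 AU.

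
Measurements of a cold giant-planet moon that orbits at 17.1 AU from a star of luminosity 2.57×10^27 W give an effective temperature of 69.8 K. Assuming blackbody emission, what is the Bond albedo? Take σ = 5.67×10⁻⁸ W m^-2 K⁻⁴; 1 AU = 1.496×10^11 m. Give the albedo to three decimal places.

0.828

d = 17.1 × 1.496×10^11 m = 2.558×10^12 m.
Flux at the orbit: S = L/(4πd²) = 2.57×10^27/(4π·(2.56×10^12)²) = 31.25 W m^-2.
Rearranging the radiative balance, α = 1 − 4σT⁴/S.
4σT⁴ = 4·5.67×10⁻⁸·(69.8)⁴ = 5.384 W m^-2.
1−α = 5.384/31.25 = 0.1723, so α = 0.8277.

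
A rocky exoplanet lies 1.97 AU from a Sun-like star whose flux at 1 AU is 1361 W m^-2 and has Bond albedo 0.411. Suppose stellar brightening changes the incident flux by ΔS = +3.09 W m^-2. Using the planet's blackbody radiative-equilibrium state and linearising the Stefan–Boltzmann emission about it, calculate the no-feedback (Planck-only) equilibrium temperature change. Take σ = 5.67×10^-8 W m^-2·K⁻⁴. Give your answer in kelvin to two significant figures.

0.38 K

Flux at the orbit: S = 1361/(1.97)² = 350.7 W m^-2.
Unperturbed T_e = [350.7·(1−0.411)/(4σ)]^¼ = 173.7 K.
ΔF = Δ[S(1−α)]/4 = (1−0.411)·+3.09/4 = 0.4550 W m^-2.
Planck response: λ_P = 4σT_e³ = 4·5.67×10⁻⁸·(173.7)³ = 1.189 W m^-2/K.
Hence the no-feedback warming is ΔF/(4σT_e³) = 0.383 K.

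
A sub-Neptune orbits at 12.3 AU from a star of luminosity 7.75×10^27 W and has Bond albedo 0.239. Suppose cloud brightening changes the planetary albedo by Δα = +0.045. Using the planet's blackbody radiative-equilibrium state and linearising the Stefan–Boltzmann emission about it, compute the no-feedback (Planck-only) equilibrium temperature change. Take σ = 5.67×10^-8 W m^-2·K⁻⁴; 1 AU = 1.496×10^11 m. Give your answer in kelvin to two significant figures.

-2.3 kelvin

d = 12.3 × 1.496×10^11 m = 1.840×10^12 m.
S = L/(4πd²) = 182.1 W m^-2.
Unperturbed T_e = [182.1·(1−0.239)/(4σ)]^¼ = 157.2 K.
The change in absorbed flux is Δ[S(1−α)/4] = −SΔα/4 = -2.049 W m^-2.
Linearising σT⁴ gives d(σT⁴)/dT = 4σT_e³ = 0.8816 W m^-2 per K.
ΔT₀ = ΔF/λ_P = -2.049/0.8816 = -2.32 K.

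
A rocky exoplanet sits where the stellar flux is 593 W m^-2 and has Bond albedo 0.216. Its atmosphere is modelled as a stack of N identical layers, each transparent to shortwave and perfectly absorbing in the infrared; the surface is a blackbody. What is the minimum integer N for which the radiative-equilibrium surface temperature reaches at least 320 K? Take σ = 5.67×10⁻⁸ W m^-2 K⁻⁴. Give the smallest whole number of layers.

5

OLR = S(1−α)/4 = 116.2 W m^-2; the top layer radiates at T_e = 212.8 K.
Since T_s⁴ = (N+1)T_e⁴, we need N ≥ (T_s/T_e)⁴ − 1 = 4.115.
So N ≥ 4.115; the smallest integer is N = 5.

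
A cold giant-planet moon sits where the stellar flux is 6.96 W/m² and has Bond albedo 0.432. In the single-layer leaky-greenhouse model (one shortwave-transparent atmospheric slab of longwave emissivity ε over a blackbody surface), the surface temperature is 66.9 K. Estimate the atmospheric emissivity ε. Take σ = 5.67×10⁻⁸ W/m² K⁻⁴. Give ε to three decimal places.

TOA balance gives T_e = 64.61 K.
Since (2−ε)/2 = (T_e/T_s)⁴ = 0.8702, ε = 0.2596.

0.260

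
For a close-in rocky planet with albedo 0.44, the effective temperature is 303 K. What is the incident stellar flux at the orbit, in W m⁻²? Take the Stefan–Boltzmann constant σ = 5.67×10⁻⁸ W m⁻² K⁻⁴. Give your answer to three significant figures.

Invert the energy balance for S: S = 4σT⁴/(1−α).
σT⁴ = 5.67×10⁻⁸·(303)⁴ = 477.9 W m⁻².
S = 4·477.9/0.56 = 3414 W m⁻².

3410 W m⁻²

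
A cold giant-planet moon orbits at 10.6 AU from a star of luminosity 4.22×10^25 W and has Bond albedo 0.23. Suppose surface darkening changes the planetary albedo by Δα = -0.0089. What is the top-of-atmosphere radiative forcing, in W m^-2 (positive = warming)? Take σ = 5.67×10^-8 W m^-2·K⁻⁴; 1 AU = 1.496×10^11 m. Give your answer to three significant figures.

0.00297 W m^-2

Orbital distance: d = 10.6 AU = 1.586×10^12 m.
Spreading L over a sphere of radius d: S = 4.22×10^25/(4π·1.59×10^12²) = 1.335 W m^-2.
The change in absorbed flux is Δ[S(1−α)/4] = −SΔα/4 = 0.002971 W m^-2.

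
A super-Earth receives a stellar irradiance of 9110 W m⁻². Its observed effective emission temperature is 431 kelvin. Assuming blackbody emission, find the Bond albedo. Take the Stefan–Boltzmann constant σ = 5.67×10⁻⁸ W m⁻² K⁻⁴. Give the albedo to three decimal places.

From σT⁴ = S(1−α)/4 we invert for α: 1−α = 4σT⁴/S.
4σT⁴ = 4·5.67×10⁻⁸·(431)⁴ = 7826 W m⁻².
1−α = 7826/9110 = 0.8591, so α = 0.1409.

0.141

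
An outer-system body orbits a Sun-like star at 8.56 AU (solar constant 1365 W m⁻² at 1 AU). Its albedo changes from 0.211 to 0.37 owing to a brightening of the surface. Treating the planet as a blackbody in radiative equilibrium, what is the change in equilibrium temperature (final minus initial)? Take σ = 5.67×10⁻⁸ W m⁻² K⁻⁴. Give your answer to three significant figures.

-4.91 K

By the inverse-square law, S = 1365/8.56² = 18.63 W m⁻².
Before: T₁ = [18.63·0.789/(4σ)]^(1/4) = 89.72 K.
With α = 0.37, T₂ = 84.81 K.
Change: 84.81 − 89.72 = -4.909 K.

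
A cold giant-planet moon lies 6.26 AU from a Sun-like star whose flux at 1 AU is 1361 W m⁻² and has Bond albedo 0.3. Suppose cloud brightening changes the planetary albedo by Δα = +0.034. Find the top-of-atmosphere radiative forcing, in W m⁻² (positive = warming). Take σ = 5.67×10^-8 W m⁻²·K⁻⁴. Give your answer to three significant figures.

-0.295 W m⁻²

By the inverse-square law, S = 1361/6.26² = 34.73 W m⁻².
ΔF = −(S/4)Δα = −(34.73/4)×(+0.034) = -0.2952 W m⁻².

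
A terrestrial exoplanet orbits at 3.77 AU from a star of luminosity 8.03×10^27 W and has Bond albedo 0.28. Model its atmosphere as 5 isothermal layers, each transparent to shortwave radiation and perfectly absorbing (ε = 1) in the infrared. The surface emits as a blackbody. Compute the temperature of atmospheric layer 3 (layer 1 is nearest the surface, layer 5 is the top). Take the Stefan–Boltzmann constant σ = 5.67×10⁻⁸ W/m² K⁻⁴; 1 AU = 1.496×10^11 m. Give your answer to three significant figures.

d = 3.77 × 1.496×10^11 m = 5.640×10^11 m.
Flux at the orbit: S = L/(4πd²) = 8.03×10^27/(4π·(5.64×10^11)²) = 2009 W/m².
The effective emission temperature is T_e = [S(1−α)/(4σ)]^¼ = 282.6 K.
Each opaque layer satisfies 2T_j⁴ = T_{j−1}⁴ + T_{j+1}⁴, giving T_k⁴ = (N+1−k)T_e⁴.
With k = 3: T_3 = (5+1−3)^¼·282.6 K = 371.9 K.

372 K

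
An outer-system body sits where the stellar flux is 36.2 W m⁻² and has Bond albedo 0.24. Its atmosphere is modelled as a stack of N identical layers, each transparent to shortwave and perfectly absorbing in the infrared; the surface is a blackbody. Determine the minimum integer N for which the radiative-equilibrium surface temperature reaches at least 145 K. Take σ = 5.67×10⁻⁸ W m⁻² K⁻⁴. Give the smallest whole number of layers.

OLR = S(1−α)/4 = 6.878 W m⁻²; the top layer radiates at T_e = 104.9 K.
Since T_s⁴ = (N+1)T_e⁴, we need N ≥ (T_s/T_e)⁴ − 1 = 2.644.
The minimum whole number is N = 3.

3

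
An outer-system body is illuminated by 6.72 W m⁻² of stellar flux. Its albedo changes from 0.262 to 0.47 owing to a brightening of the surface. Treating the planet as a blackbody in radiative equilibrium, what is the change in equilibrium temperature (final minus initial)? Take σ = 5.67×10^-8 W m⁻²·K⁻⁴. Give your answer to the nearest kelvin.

Initial: T₁ = [S(1−0.262)/(4σ)]^(1/4) = 68.38 K.
Final:   T₂ = [S(1−0.47)/(4σ)]^(1/4) = 62.95 K.
Change: 62.95 − 68.38 = -5.432 K.

-5 kelvin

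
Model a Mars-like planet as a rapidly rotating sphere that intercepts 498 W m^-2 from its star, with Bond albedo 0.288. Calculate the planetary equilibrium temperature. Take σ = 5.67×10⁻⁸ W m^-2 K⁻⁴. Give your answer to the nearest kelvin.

199 K

The planet absorbs (1−α)S over its disc πR² and re-emits over 4πR², so the mean absorbed flux is (1−0.288)·498.0/4 = 88.64 W m^-2.
Set σT⁴ = 88.64 → T = (88.64/σ)^(1/4) = 198.8 K.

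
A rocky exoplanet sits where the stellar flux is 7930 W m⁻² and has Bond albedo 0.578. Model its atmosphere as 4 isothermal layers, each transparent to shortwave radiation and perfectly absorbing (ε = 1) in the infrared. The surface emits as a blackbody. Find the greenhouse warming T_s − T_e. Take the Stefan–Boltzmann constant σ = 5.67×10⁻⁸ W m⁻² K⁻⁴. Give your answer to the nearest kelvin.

Top-of-atmosphere balance: σT_e⁴ = S(1−α)/4 = 836.6 W m⁻² → T_e = 348.5 K.
Surface: T_s = (5)^¼·T_e = 521.2 K.
Warming: T_s − T_e = 172.6 K.

173 K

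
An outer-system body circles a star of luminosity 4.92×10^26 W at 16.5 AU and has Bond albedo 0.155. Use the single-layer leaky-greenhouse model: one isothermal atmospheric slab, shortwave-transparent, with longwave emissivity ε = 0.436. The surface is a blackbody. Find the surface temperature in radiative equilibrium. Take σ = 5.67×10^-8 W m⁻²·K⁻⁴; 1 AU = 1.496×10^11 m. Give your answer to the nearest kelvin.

74 kelvin

Orbital distance: d = 16.5 AU = 2.468×10^12 m.
Spreading L over a sphere of radius d: S = 4.92×10^26/(4π·2.47×10^12²) = 6.426 W m⁻².
At the top of the atmosphere, σT_e⁴ = S(1−α)/4 = 1.357 W m⁻², giving T_e = 69.95 K.
Surface balance with a leaky layer gives σT_s⁴ = σT_e⁴·2/(2−ε), so T_s = T_e·[2/(2−0.436)]^(1/4) = 74.38 K.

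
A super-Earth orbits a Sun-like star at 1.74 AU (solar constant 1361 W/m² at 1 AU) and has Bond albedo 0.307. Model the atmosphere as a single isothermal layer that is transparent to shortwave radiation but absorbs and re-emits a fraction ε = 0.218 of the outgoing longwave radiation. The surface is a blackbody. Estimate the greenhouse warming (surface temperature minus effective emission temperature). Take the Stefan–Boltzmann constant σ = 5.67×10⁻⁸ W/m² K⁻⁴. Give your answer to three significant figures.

5.64 kelvin

Flux at the orbit: S = 1361/(1.74)² = 449.5 W/m².
At the top of the atmosphere, σT_e⁴ = S(1−α)/4 = 77.88 W/m², giving T_e = 192.5 K.
For a single slab of emissivity ε, T_s⁴ = 2T_e⁴/(2−ε); thus T_s = 192.5·(1.122)^(1/4) = 198.1 K.
The atmosphere warms the surface by 5.635 K.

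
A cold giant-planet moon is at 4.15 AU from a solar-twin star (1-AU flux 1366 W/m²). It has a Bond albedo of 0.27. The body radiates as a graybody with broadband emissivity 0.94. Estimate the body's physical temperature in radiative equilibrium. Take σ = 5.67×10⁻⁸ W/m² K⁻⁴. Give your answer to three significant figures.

By the inverse-square law, S = 1366/4.15² = 79.31 W/m².
The planet absorbs (1−α)S over its disc πR² and re-emits over 4πR², so the mean absorbed flux is (1−0.27)·79.31/4 = 14.47 W/m².
Radiative balance εσT⁴ = 14.47 gives T = [14.47/(0.94·σ)]^(1/4) = 128.4 K.

128 K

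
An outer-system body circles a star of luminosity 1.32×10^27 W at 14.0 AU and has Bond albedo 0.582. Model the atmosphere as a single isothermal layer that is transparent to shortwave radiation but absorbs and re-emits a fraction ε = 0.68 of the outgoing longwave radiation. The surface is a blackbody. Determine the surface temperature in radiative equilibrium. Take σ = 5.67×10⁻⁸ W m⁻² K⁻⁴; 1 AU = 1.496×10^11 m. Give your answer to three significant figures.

d = 14.0 × 1.496×10^11 m = 2.094×10^12 m.
Spreading L over a sphere of radius d: S = 1.32×10^27/(4π·2.09×10^12²) = 23.95 W m⁻².
At the top of the atmosphere, σT_e⁴ = S(1−α)/4 = 2.502 W m⁻², giving T_e = 81.51 K.
The surface balance (absorbed SW + ε·downward IR = σT_s⁴) with T_a⁴ = T_s⁴/2 reduces to T_s = T_e·[2/(2−ε)]^¼ = 90.43 K.

90.4 K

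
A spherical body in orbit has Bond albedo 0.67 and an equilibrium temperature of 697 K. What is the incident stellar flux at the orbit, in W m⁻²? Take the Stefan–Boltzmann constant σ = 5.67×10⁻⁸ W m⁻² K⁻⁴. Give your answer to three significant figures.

From S(1−α)/4 = σT⁴: S = 4σT⁴/(1−α).
The emitted flux is σT⁴ = 13380 W m⁻².
So S = 4×13380/(1−0.67) = 1.622×10^5 W m⁻².

1.62×10^5 W m⁻²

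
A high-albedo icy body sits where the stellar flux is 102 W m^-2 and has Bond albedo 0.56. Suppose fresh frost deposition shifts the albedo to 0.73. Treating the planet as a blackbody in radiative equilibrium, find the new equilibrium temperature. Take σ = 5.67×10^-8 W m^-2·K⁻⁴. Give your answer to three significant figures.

New equilibrium: T₂ = [(1−0.73)·102.0/(4σ)]^(1/4) = 105.0 K.

105 K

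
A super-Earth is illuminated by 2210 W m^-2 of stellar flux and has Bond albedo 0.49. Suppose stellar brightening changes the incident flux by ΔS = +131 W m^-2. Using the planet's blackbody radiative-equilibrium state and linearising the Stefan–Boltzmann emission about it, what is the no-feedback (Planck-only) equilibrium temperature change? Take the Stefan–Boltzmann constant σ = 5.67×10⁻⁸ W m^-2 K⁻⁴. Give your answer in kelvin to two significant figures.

The baseline emission temperature is T_e = 265.5 K.
ΔF = Δ[S(1−α)]/4 = (1−0.49)·+131/4 = 16.70 W m^-2.
The Planck feedback parameter is 4σT_e³ = 4.245 W m^-2/K.
ΔT₀ = ΔF/λ_P = 16.70/4.245 = 3.93 K.

3.9 K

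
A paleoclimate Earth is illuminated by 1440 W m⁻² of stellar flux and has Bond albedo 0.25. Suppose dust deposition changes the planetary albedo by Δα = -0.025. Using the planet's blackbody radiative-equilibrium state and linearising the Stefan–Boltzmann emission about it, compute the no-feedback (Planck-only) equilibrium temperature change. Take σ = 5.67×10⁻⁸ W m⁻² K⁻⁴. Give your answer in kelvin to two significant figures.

Reference equilibrium: T_e = [S(1−α)/(4σ)]^(1/4) = 262.7 K.
TOA radiative forcing: ΔF = −S·Δα/4 = −1440·(-0.025)/4 = 9.000 W m⁻².
Linearising σT⁴ gives d(σT⁴)/dT = 4σT_e³ = 4.111 W m⁻² per K.
ΔT₀ = ΔF/λ_P = 9.000/4.111 = 2.19 K.

2.2 kelvin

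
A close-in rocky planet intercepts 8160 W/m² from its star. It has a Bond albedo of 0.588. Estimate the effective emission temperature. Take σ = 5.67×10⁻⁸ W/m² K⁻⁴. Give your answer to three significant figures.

The planet absorbs (1−α)S over its disc πR² and re-emits over 4πR², so the mean absorbed flux is (1−0.588)·8160/4 = 840.5 W/m².
In equilibrium σT⁴ equals this, so T = 348.9 K.

349 kelvin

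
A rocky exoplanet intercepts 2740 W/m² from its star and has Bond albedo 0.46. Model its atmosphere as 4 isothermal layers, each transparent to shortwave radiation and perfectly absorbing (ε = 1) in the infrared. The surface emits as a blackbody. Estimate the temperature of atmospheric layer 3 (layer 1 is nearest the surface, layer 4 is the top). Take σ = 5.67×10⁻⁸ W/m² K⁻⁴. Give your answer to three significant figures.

338 K

OLR = S(1−α)/4 = 369.9 W/m²; the top layer radiates at T_e = 284.2 K.
The net upward flux σT_e⁴ is constant between every pair of levels, so T_k⁴ = (N+1−k)T_e⁴.
With k = 3: T_3 = (4+1−3)^¼·284.2 K = 338.0 K.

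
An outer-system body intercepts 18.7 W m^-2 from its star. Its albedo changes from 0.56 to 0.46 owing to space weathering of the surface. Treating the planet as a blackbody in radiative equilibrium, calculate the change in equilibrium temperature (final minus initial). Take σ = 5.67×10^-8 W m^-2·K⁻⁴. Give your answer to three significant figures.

Initial: T₁ = [S(1−0.56)/(4σ)]^(1/4) = 77.61 K.
After:  T₂ = [18.70·0.54/(4σ)]^(1/4) = 81.69 K.
Change: 81.69 − 77.61 = 4.077 K.

4.08 K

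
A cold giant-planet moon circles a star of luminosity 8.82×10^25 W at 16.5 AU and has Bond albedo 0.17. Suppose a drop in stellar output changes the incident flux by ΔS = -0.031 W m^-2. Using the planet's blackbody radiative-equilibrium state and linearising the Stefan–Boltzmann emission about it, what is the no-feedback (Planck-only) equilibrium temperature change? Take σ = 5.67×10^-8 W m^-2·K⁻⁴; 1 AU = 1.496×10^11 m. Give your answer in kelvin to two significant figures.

-0.30 K

Orbital distance: d = 16.5 AU = 2.468×10^12 m.
S = L/(4πd²) = 1.152 W m^-2.
The baseline emission temperature is T_e = 45.31 K.
Only a fraction (1−α) is absorbed and it's spread over 4πR², so ΔF = (1−α)ΔS/4 = -0.006432 W m^-2.
Planck response: λ_P = 4σT_e³ = 4·5.67×10⁻⁸·(45.31)³ = 0.02110 W m^-2/K.
Hence the no-feedback warming is ΔF/(4σT_e³) = -0.305 K.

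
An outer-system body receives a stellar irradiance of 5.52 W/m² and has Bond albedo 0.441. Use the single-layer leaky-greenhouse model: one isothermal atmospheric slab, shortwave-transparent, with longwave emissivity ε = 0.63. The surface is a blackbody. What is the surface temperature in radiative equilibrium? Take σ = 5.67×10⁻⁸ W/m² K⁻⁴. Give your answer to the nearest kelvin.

The planet radiates to space at T_e = [S(1−α)/(4σ)]^(1/4) = 60.73 K.
For a single slab of emissivity ε, T_s⁴ = 2T_e⁴/(2−ε); thus T_s = 60.73·(1.46)^(1/4) = 66.76 K.

67 kelvin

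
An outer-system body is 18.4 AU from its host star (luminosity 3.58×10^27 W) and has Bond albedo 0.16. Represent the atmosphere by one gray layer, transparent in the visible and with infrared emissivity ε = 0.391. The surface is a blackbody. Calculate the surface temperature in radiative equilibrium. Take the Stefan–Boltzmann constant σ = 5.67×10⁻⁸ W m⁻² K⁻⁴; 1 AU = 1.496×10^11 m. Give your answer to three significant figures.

115 K

Orbital distance: d = 18.4 AU = 2.753×10^12 m.
Spreading L over a sphere of radius d: S = 3.58×10^27/(4π·2.75×10^12²) = 37.60 W m⁻².
At the top of the atmosphere, σT_e⁴ = S(1−α)/4 = 7.896 W m⁻², giving T_e = 108.6 K.
Surface balance with a leaky layer gives σT_s⁴ = σT_e⁴·2/(2−ε), so T_s = T_e·[2/(2−0.391)]^(1/4) = 114.7 K.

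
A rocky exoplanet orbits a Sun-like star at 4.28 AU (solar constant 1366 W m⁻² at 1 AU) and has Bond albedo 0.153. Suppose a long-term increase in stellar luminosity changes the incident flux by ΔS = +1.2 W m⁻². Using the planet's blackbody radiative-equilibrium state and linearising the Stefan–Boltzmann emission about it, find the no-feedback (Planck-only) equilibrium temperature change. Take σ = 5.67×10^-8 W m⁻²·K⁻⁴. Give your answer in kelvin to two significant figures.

0.52 K

Flux at the orbit: S = 1366/(4.28)² = 74.57 W m⁻².
The baseline emission temperature is T_e = 129.2 K.
Only a fraction (1−α) is absorbed and it's spread over 4πR², so ΔF = (1−α)ΔS/4 = 0.2541 W m⁻².
The Planck feedback parameter is 4σT_e³ = 0.4889 W m⁻²/K.
ΔT₀ = ΔF/λ_P = 0.2541/0.4889 = 0.520 K.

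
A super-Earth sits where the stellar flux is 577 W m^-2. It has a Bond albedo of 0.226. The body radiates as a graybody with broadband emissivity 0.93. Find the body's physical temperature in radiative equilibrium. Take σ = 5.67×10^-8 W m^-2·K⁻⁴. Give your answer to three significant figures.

Averaging over the sphere, the absorbed flux is S(1−α)/4 = 111.6 W m^-2.
Equating to εσT⁴ with ε = 0.93: T = (111.6/0.93σ)^(1/4) = 214.5 K.

215 K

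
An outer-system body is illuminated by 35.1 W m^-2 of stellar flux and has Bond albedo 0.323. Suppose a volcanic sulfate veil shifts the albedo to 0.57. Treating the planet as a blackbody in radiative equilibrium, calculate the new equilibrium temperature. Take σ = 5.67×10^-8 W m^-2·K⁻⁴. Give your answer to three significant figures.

New equilibrium: T₂ = [(1−0.57)·35.10/(4σ)]^(1/4) = 90.32 K.

90.3 K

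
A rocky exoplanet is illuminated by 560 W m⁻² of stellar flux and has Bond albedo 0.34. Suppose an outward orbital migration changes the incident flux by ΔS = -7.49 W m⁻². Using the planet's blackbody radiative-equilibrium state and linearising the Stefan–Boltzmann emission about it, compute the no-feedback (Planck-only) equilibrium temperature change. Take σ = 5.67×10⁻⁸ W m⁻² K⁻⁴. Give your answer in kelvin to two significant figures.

Unperturbed T_e = [560.0·(1−0.34)/(4σ)]^¼ = 200.9 K.
TOA radiative forcing: ΔF = (1−α)ΔS/4 = 0.66·(-7.49)/4 = -1.236 W m⁻².
The Planck feedback parameter is 4σT_e³ = 1.840 W m⁻²/K.
Hence the no-feedback warming is ΔF/(4σT_e³) = -0.672 K.

-0.67 kelvin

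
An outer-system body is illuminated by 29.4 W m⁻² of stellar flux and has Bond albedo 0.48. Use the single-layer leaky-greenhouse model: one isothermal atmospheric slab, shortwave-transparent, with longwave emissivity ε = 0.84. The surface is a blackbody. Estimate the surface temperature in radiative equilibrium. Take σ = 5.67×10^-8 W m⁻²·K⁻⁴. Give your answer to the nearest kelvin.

104 K

The planet radiates to space at T_e = [S(1−α)/(4σ)]^(1/4) = 90.61 K.
Surface balance with a leaky layer gives σT_s⁴ = σT_e⁴·2/(2−ε), so T_s = T_e·[2/(2−0.84)]^(1/4) = 103.8 K.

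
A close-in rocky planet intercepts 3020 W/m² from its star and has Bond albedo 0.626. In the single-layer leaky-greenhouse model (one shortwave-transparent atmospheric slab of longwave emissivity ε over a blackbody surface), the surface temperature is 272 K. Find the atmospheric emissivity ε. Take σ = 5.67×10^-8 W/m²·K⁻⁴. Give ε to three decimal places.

0.180

First, T_e = [3020·(1−0.626)/(4σ)]^(1/4) = 265.6 K.
Since (2−ε)/2 = (T_e/T_s)⁴ = 0.9098, ε = 0.1803.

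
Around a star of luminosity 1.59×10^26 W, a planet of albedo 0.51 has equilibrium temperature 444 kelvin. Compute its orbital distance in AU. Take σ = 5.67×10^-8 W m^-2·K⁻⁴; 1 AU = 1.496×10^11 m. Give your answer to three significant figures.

0.177 AU

Required flux: S = 4σT⁴/(1−α) = 17990 W m^-2.
From L = 4πd²S, d = √(1.59×10^26/(4π·17990)) = 2.652×10^10 m = 0.1773 AU.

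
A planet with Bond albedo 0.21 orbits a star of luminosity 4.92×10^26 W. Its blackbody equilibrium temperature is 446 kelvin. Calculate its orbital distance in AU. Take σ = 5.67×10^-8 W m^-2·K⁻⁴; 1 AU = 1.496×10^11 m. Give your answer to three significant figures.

0.392 AU

The flux needed for this T is 4σT⁴/(1−0.21) = 11360 W m^-2.
Then d = [L/(4πS)]^(1/2) = 5.871×10^10 m, i.e. 0.3924 AU.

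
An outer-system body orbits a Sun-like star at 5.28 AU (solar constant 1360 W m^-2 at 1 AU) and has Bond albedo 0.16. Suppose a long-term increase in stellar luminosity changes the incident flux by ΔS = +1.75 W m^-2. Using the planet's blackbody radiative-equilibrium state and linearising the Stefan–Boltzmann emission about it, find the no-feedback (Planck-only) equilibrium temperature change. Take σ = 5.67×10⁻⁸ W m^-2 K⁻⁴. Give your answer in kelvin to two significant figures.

1.0 kelvin

Irradiance scales as 1/d², so S = 1360 W m^-2 × (1/5.28)² = 48.78 W m^-2.
Unperturbed T_e = [48.78·(1−0.16)/(4σ)]^¼ = 115.9 K.
ΔF = Δ[S(1−α)]/4 = (1−0.16)·+1.75/4 = 0.3675 W m^-2.
Planck response: λ_P = 4σT_e³ = 4·5.67×10⁻⁸·(115.9)³ = 0.3534 W m^-2/K.
ΔT₀ = ΔF/λ_P = 0.3675/0.3534 = 1.04 K.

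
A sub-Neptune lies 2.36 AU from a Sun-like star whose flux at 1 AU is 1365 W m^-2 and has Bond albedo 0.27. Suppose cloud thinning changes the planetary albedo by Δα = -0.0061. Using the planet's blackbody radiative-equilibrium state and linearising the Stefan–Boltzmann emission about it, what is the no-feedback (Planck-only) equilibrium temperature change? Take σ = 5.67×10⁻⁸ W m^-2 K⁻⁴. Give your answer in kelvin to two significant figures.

0.35 K

Flux at the orbit: S = 1365/(2.36)² = 245.1 W m^-2.
Reference equilibrium: T_e = [S(1−α)/(4σ)]^(1/4) = 167.6 K.
The change in absorbed flux is Δ[S(1−α)/4] = −SΔα/4 = 0.3737 W m^-2.
The Planck feedback parameter is 4σT_e³ = 1.068 W m^-2/K.
ΔT₀ = ΔF/λ_P = 0.3737/1.068 = 0.350 K.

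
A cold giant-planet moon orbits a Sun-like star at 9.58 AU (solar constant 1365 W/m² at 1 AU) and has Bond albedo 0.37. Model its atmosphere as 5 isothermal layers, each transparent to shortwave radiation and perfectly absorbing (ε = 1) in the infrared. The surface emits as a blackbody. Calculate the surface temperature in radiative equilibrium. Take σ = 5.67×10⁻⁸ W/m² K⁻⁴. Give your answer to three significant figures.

Irradiance scales as 1/d², so S = 1365 W/m² × (1/9.58)² = 14.87 W/m².
Top-of-atmosphere balance: σT_e⁴ = S(1−α)/4 = 2.343 W/m² → T_e = 80.17 K.
Layer-by-layer balance gives σT_s⁴ = (N+1)σT_e⁴, so T_s = 6^¼·80.17 = 125.5 K.

125 K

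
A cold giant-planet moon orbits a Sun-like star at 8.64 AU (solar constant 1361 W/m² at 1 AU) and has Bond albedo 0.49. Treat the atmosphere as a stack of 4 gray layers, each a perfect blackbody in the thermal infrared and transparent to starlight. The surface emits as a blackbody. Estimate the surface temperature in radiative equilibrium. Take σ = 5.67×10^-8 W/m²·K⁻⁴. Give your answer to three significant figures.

120 K

Irradiance scales as 1/d², so S = 1361 W/m² × (1/8.64)² = 18.23 W/m².
The effective emission temperature is T_e = [S(1−α)/(4σ)]^¼ = 80.02 K.
Layer-by-layer balance gives σT_s⁴ = (N+1)σT_e⁴, so T_s = 5^¼·80.02 = 119.7 K.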